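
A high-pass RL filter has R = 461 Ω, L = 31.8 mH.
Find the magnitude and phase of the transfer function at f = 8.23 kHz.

Step 1 — Angular frequency: ω = 2π·8230 = 5.171e+04 rad/s.
Step 2 — Transfer function: H(jω) = jωL/(R + jωL).
Step 3 — Numerator jωL = j·1644; denominator R + jωL = 461 + j1644.
Step 4 — H = 0.9271 + j0.2599.
Step 5 — Magnitude: |H| = 0.9629 (-0.3 dB); phase: φ = 15.7°.

|H| = 0.9629 (-0.3 dB), φ = 15.7°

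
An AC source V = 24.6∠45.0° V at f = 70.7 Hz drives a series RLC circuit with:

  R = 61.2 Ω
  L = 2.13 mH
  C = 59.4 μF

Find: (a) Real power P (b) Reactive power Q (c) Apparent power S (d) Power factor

Step 1 — Angular frequency: ω = 2π·f = 2π·70.7 = 444.2 rad/s.
Step 2 — Component impedances:
  R: Z = R = 61.2 Ω
  L: Z = jωL = j·444.2·0.00213 = 0 + j0.9462 Ω
  C: Z = 1/(jωC) = -j/(ω·C) = 0 - j37.9 Ω
Step 3 — Series combination: Z_total = R + L + C = 61.2 - j36.95 Ω = 71.49∠-31.1° Ω.
Step 4 — Source phasor: V = 24.6∠45.0° V = 17.39 + j17.39 V.
Step 5 — Current: I = V / Z = 0.08253 + j0.3341 A = 0.3441∠76.1° A.
Step 6 — Complex power: S = V·I* = 7.246 - j4.375 VA.
Step 7 — Real power: P = Re(S) = 7.246 W.
Step 8 — Reactive power: Q = Im(S) = -4.375 VAR.
Step 9 — Apparent power: |S| = 8.465 VA.
Step 10 — Power factor: PF = P/|S| = 0.8561 (leading).

(a) P = 7.246 W  (b) Q = -4.375 VAR  (c) S = 8.465 VA  (d) PF = 0.8561 (leading)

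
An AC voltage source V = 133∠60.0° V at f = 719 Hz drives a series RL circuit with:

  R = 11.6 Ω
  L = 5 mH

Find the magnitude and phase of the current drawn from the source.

Step 1 — Angular frequency: ω = 2π·f = 2π·719 = 4518 rad/s.
Step 2 — Component impedances:
  R: Z = R = 11.6 Ω
  L: Z = jωL = j·4518·0.005 = 0 + j22.59 Ω
Step 3 — Series combination: Z_total = R + L = 11.6 + j22.59 Ω = 25.39∠62.8° Ω.
Step 4 — Source phasor: V = 133∠60.0° V = 66.5 + j115.2 V.
Step 5 — Ohm's law: I = V / Z_total = (66.5 + j115.2) / (11.6 + j22.59) = 5.231 - j0.2575 A.
Step 6 — Convert to polar: |I| = 5.238 A, ∠I = -2.8°.

I = 5.238∠-2.8° A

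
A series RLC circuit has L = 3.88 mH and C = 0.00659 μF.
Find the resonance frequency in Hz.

Step 1 — Resonance condition Im(Z)=0 gives ω₀ = 1/√(LC).
Step 2 — ω₀ = 1/√(0.00388·6.59e-09) = 1.978e+05 rad/s.
Step 3 — f₀ = ω₀/(2π) = 3.147e+04 Hz.

f₀ = 3.147e+04 Hz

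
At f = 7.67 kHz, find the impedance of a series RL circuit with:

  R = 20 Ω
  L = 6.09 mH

Step 1 — Angular frequency: ω = 2π·f = 2π·7670 = 4.819e+04 rad/s.
Step 2 — Component impedances:
  R: Z = R = 20 Ω
  L: Z = jωL = j·4.819e+04·0.00609 = 0 + j293.5 Ω
Step 3 — Series combination: Z_total = R + L = 20 + j293.5 Ω = 294.2∠86.1° Ω.

Z = 20 + j293.5 Ω = 294.2∠86.1° Ω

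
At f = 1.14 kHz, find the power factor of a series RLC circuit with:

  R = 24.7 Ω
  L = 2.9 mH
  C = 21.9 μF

Step 1 — Angular frequency: ω = 2π·f = 2π·1140 = 7163 rad/s.
Step 2 — Component impedances:
  R: Z = R = 24.7 Ω
  L: Z = jωL = j·7163·0.0029 = 0 + j20.77 Ω
  C: Z = 1/(jωC) = -j/(ω·C) = 0 - j6.375 Ω
Step 3 — Series combination: Z_total = R + L + C = 24.7 + j14.4 Ω = 28.59∠30.2° Ω.
Step 4 — Power factor: PF = cos(φ) = Re(Z)/|Z| = 24.7/28.59 = 0.8639.
Step 5 — Type: Im(Z) = 14.4 ⇒ lagging (phase φ = 30.2°).

PF = 0.8639 (lagging, φ = 30.2°)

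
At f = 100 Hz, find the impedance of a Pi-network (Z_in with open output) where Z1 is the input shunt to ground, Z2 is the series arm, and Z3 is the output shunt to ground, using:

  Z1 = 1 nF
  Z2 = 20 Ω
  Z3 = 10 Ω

Step 1 — Angular frequency: ω = 2π·f = 2π·100 = 628.3 rad/s.
Step 2 — Component impedances:
  Z1: Z = 1/(jωC) = -j/(ω·C) = 0 - j1.592e+06 Ω
  Z2: Z = R = 20 Ω
  Z3: Z = R = 10 Ω
Step 3 — With open output, the series arm Z2 and the output shunt Z3 appear in series to ground: Z2 + Z3 = 30 Ω.
Step 4 — Parallel with input shunt Z1: Z_in = Z1 || (Z2 + Z3) = 30 - j0.0005655 Ω = 30∠-0.0° Ω.

Z = 30 - j0.0005655 Ω = 30∠-0.0° Ω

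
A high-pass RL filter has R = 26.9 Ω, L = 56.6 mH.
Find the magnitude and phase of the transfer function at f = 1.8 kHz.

Step 1 — Angular frequency: ω = 2π·1800 = 1.131e+04 rad/s.
Step 2 — Transfer function: H(jω) = jωL/(R + jωL).
Step 3 — Numerator jωL = j·640.1; denominator R + jωL = 26.9 + j640.1.
Step 4 — H = 0.9982 + j0.04195.
Step 5 — Magnitude: |H| = 0.9991 (-0.0 dB); phase: φ = 2.4°.

|H| = 0.9991 (-0.0 dB), φ = 2.4°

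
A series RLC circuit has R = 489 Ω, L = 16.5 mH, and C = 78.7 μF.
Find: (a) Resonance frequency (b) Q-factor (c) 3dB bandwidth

Step 1 — Resonance condition Im(Z)=0 gives ω₀ = 1/√(LC).
Step 2 — ω₀ = 1/√(0.0165·7.87e-05) = 877.5 rad/s.
Step 3 — f₀ = ω₀/(2π) = 139.7 Hz.
Step 4 — Series Q: Q = ω₀L/R = 877.5·0.0165/489 = 0.02961.
Step 5 — 3dB bandwidth: Δω = ω₀/Q = 2.964e+04 rad/s; BW = Δω/(2π) = 4717 Hz.

(a) f₀ = 139.7 Hz  (b) Q = 0.02961  (c) BW = 4717 Hz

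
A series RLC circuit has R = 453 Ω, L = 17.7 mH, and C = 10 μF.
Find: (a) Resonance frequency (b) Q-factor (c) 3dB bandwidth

Step 1 — Resonance: ω₀ = 1/√(LC) = 1/√(0.0177·1e-05) = 2377 rad/s.
Step 2 — f₀ = ω₀/(2π) = 378.3 Hz.
Step 3 — Series Q: Q = ω₀L/R = 2377·0.0177/453 = 0.09287.
Step 4 — Bandwidth: Δω = ω₀/Q = 2.559e+04 rad/s; BW = Δω/(2π) = 4073 Hz.

(a) f₀ = 378.3 Hz  (b) Q = 0.09287  (c) BW = 4073 Hz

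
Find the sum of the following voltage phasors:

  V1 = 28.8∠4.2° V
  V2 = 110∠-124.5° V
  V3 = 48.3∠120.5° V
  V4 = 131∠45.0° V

Step 1 — Convert each phasor to rectangular form:
  V1 = 28.8·(cos(4.2°) + j·sin(4.2°)) = 28.72 + j2.109 V
  V2 = 110·(cos(-124.5°) + j·sin(-124.5°)) = -62.3 - j90.65 V
  V3 = 48.3·(cos(120.5°) + j·sin(120.5°)) = -24.51 + j41.62 V
  V4 = 131·(cos(45.0°) + j·sin(45.0°)) = 92.63 + j92.63 V
Step 2 — Sum components: V_total = 34.53 + j45.7 V.
Step 3 — Convert to polar: |V_total| = 57.28 V, ∠V_total = 52.9°.

V_total = 57.28∠52.9° V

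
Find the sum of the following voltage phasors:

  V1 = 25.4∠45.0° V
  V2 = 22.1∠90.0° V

Step 1 — Convert each phasor to rectangular form:
  V1 = 25.4·(cos(45.0°) + j·sin(45.0°)) = 17.96 + j17.96 V
  V2 = 22.1·(cos(90.0°) + j·sin(90.0°)) = 0 + j22.1 V
Step 2 — Sum components: V_total = 17.96 + j40.06 V.
Step 3 — Convert to polar: |V_total| = 43.9 V, ∠V_total = 65.9°.

V_total = 43.9∠65.9° V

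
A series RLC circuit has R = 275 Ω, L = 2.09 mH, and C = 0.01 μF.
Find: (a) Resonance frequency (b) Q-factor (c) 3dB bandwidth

Step 1 — Resonance: ω₀ = 1/√(LC) = 1/√(0.00209·1e-08) = 2.187e+05 rad/s.
Step 2 — f₀ = ω₀/(2π) = 3.481e+04 Hz.
Step 3 — Series Q: Q = ω₀L/R = 2.187e+05·0.00209/275 = 1.662.
Step 4 — Bandwidth: Δω = ω₀/Q = 1.316e+05 rad/s; BW = Δω/(2π) = 2.094e+04 Hz.

(a) f₀ = 3.481e+04 Hz  (b) Q = 1.662  (c) BW = 2.094e+04 Hz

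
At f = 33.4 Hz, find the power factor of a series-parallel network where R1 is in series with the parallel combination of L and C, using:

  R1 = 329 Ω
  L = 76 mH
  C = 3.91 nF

Step 1 — Angular frequency: ω = 2π·f = 2π·33.4 = 209.9 rad/s.
Step 2 — Component impedances:
  R1: Z = R = 329 Ω
  L: Z = jωL = j·209.9·0.076 = 0 + j15.95 Ω
  C: Z = 1/(jωC) = -j/(ω·C) = 0 - j1.219e+06 Ω
Step 3 — Parallel branch: L || C = 1/(1/L + 1/C) = 0 + j15.95 Ω.
Step 4 — Series with R1: Z_total = R1 + (L || C) = 329 + j15.95 Ω = 329.4∠2.8° Ω.
Step 5 — Power factor: PF = cos(φ) = Re(Z)/|Z| = 329/329.4 = 0.9988.
Step 6 — Type: Im(Z) = 15.95 ⇒ lagging (phase φ = 2.8°).

PF = 0.9988 (lagging, φ = 2.8°)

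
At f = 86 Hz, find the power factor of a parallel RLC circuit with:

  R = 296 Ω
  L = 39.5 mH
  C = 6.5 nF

Step 1 — Angular frequency: ω = 2π·f = 2π·86 = 540.4 rad/s.
Step 2 — Component impedances:
  R: Z = R = 296 Ω
  L: Z = jωL = j·540.4·0.0395 = 0 + j21.34 Ω
  C: Z = 1/(jωC) = -j/(ω·C) = 0 - j2.847e+05 Ω
Step 3 — Parallel combination: 1/Z_total = 1/R + 1/L + 1/C; Z_total = 1.531 + j21.24 Ω = 21.29∠85.9° Ω.
Step 4 — Power factor: PF = cos(φ) = Re(Z)/|Z| = 1.5313/21.29 = 0.07193.
Step 5 — Type: Im(Z) = 21.24 ⇒ lagging (phase φ = 85.9°).

PF = 0.07193 (lagging, φ = 85.9°)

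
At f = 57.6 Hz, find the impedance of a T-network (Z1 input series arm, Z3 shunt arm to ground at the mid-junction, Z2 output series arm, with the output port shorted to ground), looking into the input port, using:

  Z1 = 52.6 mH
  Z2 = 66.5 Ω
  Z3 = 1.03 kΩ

Step 1 — Angular frequency: ω = 2π·f = 2π·57.6 = 361.9 rad/s.
Step 2 — Component impedances:
  Z1: Z = jωL = j·361.9·0.0526 = 0 + j19.04 Ω
  Z2: Z = R = 66.5 Ω
  Z3: Z = R = 1030 Ω
Step 3 — With the output port shorted to ground, the output series arm Z2 runs from the junction to ground; the shunt arm Z3 also runs from the junction to ground. They appear in parallel: Z3 || Z2 = 62.47 Ω.
Step 4 — Series with input arm Z1: Z_in = Z1 + (Z3 || Z2) = 62.47 + j19.04 Ω = 65.3∠16.9° Ω.

Z = 62.47 + j19.04 Ω = 65.3∠16.9° Ω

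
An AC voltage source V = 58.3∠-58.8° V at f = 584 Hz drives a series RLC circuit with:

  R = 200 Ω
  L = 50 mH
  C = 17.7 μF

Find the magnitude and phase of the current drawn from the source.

Step 1 — Angular frequency: ω = 2π·f = 2π·584 = 3669 rad/s.
Step 2 — Component impedances:
  R: Z = R = 200 Ω
  L: Z = jωL = j·3669·0.05 = 0 + j183.5 Ω
  C: Z = 1/(jωC) = -j/(ω·C) = 0 - j15.4 Ω
Step 3 — Series combination: Z_total = R + L + C = 200 + j168.1 Ω = 261.2∠40.0° Ω.
Step 4 — Source phasor: V = 58.3∠-58.8° V = 30.2 - j49.87 V.
Step 5 — Ohm's law: I = V / Z_total = (30.2 - j49.87) / (200 + j168.1) = -0.0343 - j0.2205 A.
Step 6 — Convert to polar: |I| = 0.2232 A, ∠I = -98.8°.

I = 0.2232∠-98.8° A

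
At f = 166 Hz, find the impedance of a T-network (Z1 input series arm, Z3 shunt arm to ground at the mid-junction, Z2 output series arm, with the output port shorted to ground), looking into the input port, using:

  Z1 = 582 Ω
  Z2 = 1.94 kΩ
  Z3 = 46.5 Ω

Step 1 — Angular frequency: ω = 2π·f = 2π·166 = 1043 rad/s.
Step 2 — Component impedances:
  Z1: Z = R = 582 Ω
  Z2: Z = R = 1940 Ω
  Z3: Z = R = 46.5 Ω
Step 3 — With the output port shorted to ground, the output series arm Z2 runs from the junction to ground; the shunt arm Z3 also runs from the junction to ground. They appear in parallel: Z3 || Z2 = 45.41 Ω.
Step 4 — Series with input arm Z1: Z_in = Z1 + (Z3 || Z2) = 627.4 Ω = 627.4∠0.0° Ω.

Z = 627.4 Ω = 627.4∠0.0° Ω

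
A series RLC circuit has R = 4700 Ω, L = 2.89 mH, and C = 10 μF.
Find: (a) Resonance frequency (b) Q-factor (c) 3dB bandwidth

Step 1 — Resonance: ω₀ = 1/√(LC) = 1/√(0.00289·1e-05) = 5882 rad/s.
Step 2 — f₀ = ω₀/(2π) = 936.2 Hz.
Step 3 — Series Q: Q = ω₀L/R = 5882·0.00289/4700 = 0.003617.
Step 4 — Bandwidth: Δω = ω₀/Q = 1.626e+06 rad/s; BW = Δω/(2π) = 2.588e+05 Hz.

(a) f₀ = 936.2 Hz  (b) Q = 0.003617  (c) BW = 2.588e+05 Hz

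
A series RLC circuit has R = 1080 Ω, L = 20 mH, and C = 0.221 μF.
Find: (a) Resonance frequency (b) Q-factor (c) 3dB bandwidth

Step 1 — Resonance: ω₀ = 1/√(LC) = 1/√(0.02·2.21e-07) = 1.504e+04 rad/s.
Step 2 — f₀ = ω₀/(2π) = 2394 Hz.
Step 3 — Series Q: Q = ω₀L/R = 1.504e+04·0.02/1080 = 0.2785.
Step 4 — Bandwidth: Δω = ω₀/Q = 5.4e+04 rad/s; BW = Δω/(2π) = 8594 Hz.

(a) f₀ = 2394 Hz  (b) Q = 0.2785  (c) BW = 8594 Hz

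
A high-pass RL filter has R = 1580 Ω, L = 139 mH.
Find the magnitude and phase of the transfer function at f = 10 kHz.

Step 1 — Angular frequency: ω = 2π·1e+04 = 6.283e+04 rad/s.
Step 2 — Transfer function: H(jω) = jωL/(R + jωL).
Step 3 — Numerator jωL = j·8734; denominator R + jωL = 1580 + j8734.
Step 4 — H = 0.9683 + j0.1752.
Step 5 — Magnitude: |H| = 0.984 (-0.1 dB); phase: φ = 10.3°.

|H| = 0.984 (-0.1 dB), φ = 10.3°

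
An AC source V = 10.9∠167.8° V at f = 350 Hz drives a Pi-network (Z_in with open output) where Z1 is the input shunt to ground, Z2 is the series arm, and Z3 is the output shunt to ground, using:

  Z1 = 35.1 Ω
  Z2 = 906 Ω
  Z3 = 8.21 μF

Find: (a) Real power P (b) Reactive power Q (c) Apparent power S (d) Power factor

Step 1 — Angular frequency: ω = 2π·f = 2π·350 = 2199 rad/s.
Step 2 — Component impedances:
  Z1: Z = R = 35.1 Ω
  Z2: Z = R = 906 Ω
  Z3: Z = 1/(jωC) = -j/(ω·C) = 0 - j55.39 Ω
Step 3 — With open output, the series arm Z2 and the output shunt Z3 appear in series to ground: Z2 + Z3 = 906 - j55.39 Ω.
Step 4 — Parallel with input shunt Z1: Z_in = Z1 || (Z2 + Z3) = 33.8 - j0.07678 Ω = 33.8∠-0.1° Ω.
Step 5 — Source phasor: V = 10.9∠167.8° V = -10.65 + j2.303 V.
Step 6 — Current: I = V / Z = -0.3154 + j0.06744 A = 0.3225∠167.9° A.
Step 7 — Complex power: S = V·I* = 3.516 - j0.007987 VA.
Step 8 — Real power: P = Re(S) = 3.516 W.
Step 9 — Reactive power: Q = Im(S) = -0.007987 VAR.
Step 10 — Apparent power: |S| = 3.516 VA.
Step 11 — Power factor: PF = P/|S| = 1 (leading).

(a) P = 3.516 W  (b) Q = -0.007987 VAR  (c) S = 3.516 VA  (d) PF = 1 (leading)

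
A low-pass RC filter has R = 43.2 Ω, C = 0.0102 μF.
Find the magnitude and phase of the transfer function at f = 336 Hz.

Step 1 — Angular frequency: ω = 2π·336 = 2111 rad/s.
Step 2 — Transfer function: H(jω) = 1/(1 + jωRC).
Step 3 — Denominator: 1 + jωRC = 1 + j·2111·43.2·1.02e-08 = 1 + j0.0009303.
Step 4 — H = 1 - j0.0009303.
Step 5 — Magnitude: |H| = 1 (-0.0 dB); phase: φ = -0.1°.

|H| = 1 (-0.0 dB), φ = -0.1°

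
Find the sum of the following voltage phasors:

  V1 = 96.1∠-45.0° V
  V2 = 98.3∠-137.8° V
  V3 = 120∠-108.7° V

Step 1 — Convert each phasor to rectangular form:
  V1 = 96.1·(cos(-45.0°) + j·sin(-45.0°)) = 67.95 - j67.95 V
  V2 = 98.3·(cos(-137.8°) + j·sin(-137.8°)) = -72.82 - j66.03 V
  V3 = 120·(cos(-108.7°) + j·sin(-108.7°)) = -38.47 - j113.7 V
Step 2 — Sum components: V_total = -43.34 - j247.6 V.
Step 3 — Convert to polar: |V_total| = 251.4 V, ∠V_total = -99.9°.

V_total = 251.4∠-99.9° V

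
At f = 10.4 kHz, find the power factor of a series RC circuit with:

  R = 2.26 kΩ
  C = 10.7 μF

Step 1 — Angular frequency: ω = 2π·f = 2π·1.04e+04 = 6.535e+04 rad/s.
Step 2 — Component impedances:
  R: Z = R = 2260 Ω
  C: Z = 1/(jωC) = -j/(ω·C) = 0 - j1.43 Ω
Step 3 — Series combination: Z_total = R + C = 2260 - j1.43 Ω = 2260∠-0.0° Ω.
Step 4 — Power factor: PF = cos(φ) = Re(Z)/|Z| = 2260/2260 = 1.
Step 5 — Type: Im(Z) = -1.43 ⇒ leading (phase φ = -0.0°).

PF = 1 (leading, φ = -0.0°)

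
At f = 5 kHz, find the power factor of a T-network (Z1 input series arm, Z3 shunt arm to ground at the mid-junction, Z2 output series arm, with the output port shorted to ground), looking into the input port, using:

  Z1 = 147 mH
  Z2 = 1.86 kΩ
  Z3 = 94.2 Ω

Step 1 — Angular frequency: ω = 2π·f = 2π·5000 = 3.142e+04 rad/s.
Step 2 — Component impedances:
  Z1: Z = jωL = j·3.142e+04·0.147 = 0 + j4618 Ω
  Z2: Z = R = 1860 Ω
  Z3: Z = R = 94.2 Ω
Step 3 — With the output port shorted to ground, the output series arm Z2 runs from the junction to ground; the shunt arm Z3 also runs from the junction to ground. They appear in parallel: Z3 || Z2 = 89.66 Ω.
Step 4 — Series with input arm Z1: Z_in = Z1 + (Z3 || Z2) = 89.66 + j4618 Ω = 4619∠88.9° Ω.
Step 5 — Power factor: PF = cos(φ) = Re(Z)/|Z| = 89.66/4619 = 0.01941.
Step 6 — Type: Im(Z) = 4618 ⇒ lagging (phase φ = 88.9°).

PF = 0.01941 (lagging, φ = 88.9°)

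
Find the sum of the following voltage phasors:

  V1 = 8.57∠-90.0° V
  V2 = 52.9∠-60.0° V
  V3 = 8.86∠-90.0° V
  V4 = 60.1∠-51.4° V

Step 1 — Convert each phasor to rectangular form:
  V1 = 8.57·(cos(-90.0°) + j·sin(-90.0°)) = 0 - j8.57 V
  V2 = 52.9·(cos(-60.0°) + j·sin(-60.0°)) = 26.45 - j45.81 V
  V3 = 8.86·(cos(-90.0°) + j·sin(-90.0°)) = 0 - j8.86 V
  V4 = 60.1·(cos(-51.4°) + j·sin(-51.4°)) = 37.5 - j46.97 V
Step 2 — Sum components: V_total = 63.95 - j110.2 V.
Step 3 — Convert to polar: |V_total| = 127.4 V, ∠V_total = -59.9°.

V_total = 127.4∠-59.9° V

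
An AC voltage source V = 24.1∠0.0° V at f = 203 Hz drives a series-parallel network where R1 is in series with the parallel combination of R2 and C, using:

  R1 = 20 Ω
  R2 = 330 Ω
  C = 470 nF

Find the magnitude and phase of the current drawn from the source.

Step 1 — Angular frequency: ω = 2π·f = 2π·203 = 1275 rad/s.
Step 2 — Component impedances:
  R1: Z = R = 20 Ω
  R2: Z = R = 330 Ω
  C: Z = 1/(jωC) = -j/(ω·C) = 0 - j1668 Ω
Step 3 — Parallel branch: R2 || C = 1/(1/R2 + 1/C) = 317.6 - j62.82 Ω.
Step 4 — Series with R1: Z_total = R1 + (R2 || C) = 337.6 - j62.82 Ω = 343.4∠-10.5° Ω.
Step 5 — Source phasor: V = 24.1∠0.0° V = 24.1 V.
Step 6 — Ohm's law: I = V / Z_total = (24.1) / (337.6 - j62.82) = 0.069 + j0.01284 A.
Step 7 — Convert to polar: |I| = 0.07019 A, ∠I = 10.5°.

I = 0.07019∠10.5° A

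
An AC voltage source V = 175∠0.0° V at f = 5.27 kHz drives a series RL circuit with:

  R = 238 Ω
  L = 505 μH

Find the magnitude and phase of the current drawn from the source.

Step 1 — Angular frequency: ω = 2π·f = 2π·5270 = 3.311e+04 rad/s.
Step 2 — Component impedances:
  R: Z = R = 238 Ω
  L: Z = jωL = j·3.311e+04·0.000505 = 0 + j16.72 Ω
Step 3 — Series combination: Z_total = R + L = 238 + j16.72 Ω = 238.6∠4.0° Ω.
Step 4 — Source phasor: V = 175∠0.0° V = 175 V.
Step 5 — Ohm's law: I = V / Z_total = (175) / (238 + j16.72) = 0.7317 - j0.05141 A.
Step 6 — Convert to polar: |I| = 0.7335 A, ∠I = -4.0°.

I = 0.7335∠-4.0° A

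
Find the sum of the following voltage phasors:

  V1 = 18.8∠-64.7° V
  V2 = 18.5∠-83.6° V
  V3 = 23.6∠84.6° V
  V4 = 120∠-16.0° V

Step 1 — Convert each phasor to rectangular form:
  V1 = 18.8·(cos(-64.7°) + j·sin(-64.7°)) = 8.034 - j17 V
  V2 = 18.5·(cos(-83.6°) + j·sin(-83.6°)) = 2.062 - j18.38 V
  V3 = 23.6·(cos(84.6°) + j·sin(84.6°)) = 2.221 + j23.5 V
  V4 = 120·(cos(-16.0°) + j·sin(-16.0°)) = 115.4 - j33.08 V
Step 2 — Sum components: V_total = 127.7 - j44.96 V.
Step 3 — Convert to polar: |V_total| = 135.4 V, ∠V_total = -19.4°.

V_total = 135.4∠-19.4° V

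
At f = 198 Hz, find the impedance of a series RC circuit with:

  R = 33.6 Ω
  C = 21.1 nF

Step 1 — Angular frequency: ω = 2π·f = 2π·198 = 1244 rad/s.
Step 2 — Component impedances:
  R: Z = R = 33.6 Ω
  C: Z = 1/(jωC) = -j/(ω·C) = 0 - j3.81e+04 Ω
Step 3 — Series combination: Z_total = R + C = 33.6 - j3.81e+04 Ω = 3.81e+04∠-89.9° Ω.

Z = 33.6 - j3.81e+04 Ω = 3.81e+04∠-89.9° Ω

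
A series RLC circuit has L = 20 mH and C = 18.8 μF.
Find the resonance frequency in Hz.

Step 1 — Resonance condition Im(Z)=0 gives ω₀ = 1/√(LC).
Step 2 — ω₀ = 1/√(0.02·1.88e-05) = 1631 rad/s.
Step 3 — f₀ = ω₀/(2π) = 259.6 Hz.

f₀ = 259.6 Hz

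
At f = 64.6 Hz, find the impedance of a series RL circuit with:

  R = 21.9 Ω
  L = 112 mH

Step 1 — Angular frequency: ω = 2π·f = 2π·64.6 = 405.9 rad/s.
Step 2 — Component impedances:
  R: Z = R = 21.9 Ω
  L: Z = jωL = j·405.9·0.112 = 0 + j45.46 Ω
Step 3 — Series combination: Z_total = R + L = 21.9 + j45.46 Ω = 50.46∠64.3° Ω.

Z = 21.9 + j45.46 Ω = 50.46∠64.3° Ω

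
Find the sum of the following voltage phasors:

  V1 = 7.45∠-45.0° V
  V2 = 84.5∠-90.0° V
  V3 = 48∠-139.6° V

Step 1 — Convert each phasor to rectangular form:
  V1 = 7.45·(cos(-45.0°) + j·sin(-45.0°)) = 5.268 - j5.268 V
  V2 = 84.5·(cos(-90.0°) + j·sin(-90.0°)) = 0 - j84.5 V
  V3 = 48·(cos(-139.6°) + j·sin(-139.6°)) = -36.55 - j31.11 V
Step 2 — Sum components: V_total = -31.29 - j120.9 V.
Step 3 — Convert to polar: |V_total| = 124.9 V, ∠V_total = -104.5°.

V_total = 124.9∠-104.5° V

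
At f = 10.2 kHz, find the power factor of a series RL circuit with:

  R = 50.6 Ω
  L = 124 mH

Step 1 — Angular frequency: ω = 2π·f = 2π·1.02e+04 = 6.409e+04 rad/s.
Step 2 — Component impedances:
  R: Z = R = 50.6 Ω
  L: Z = jωL = j·6.409e+04·0.124 = 0 + j7947 Ω
Step 3 — Series combination: Z_total = R + L = 50.6 + j7947 Ω = 7947∠89.6° Ω.
Step 4 — Power factor: PF = cos(φ) = Re(Z)/|Z| = 50.6/7947 = 0.006367.
Step 5 — Type: Im(Z) = 7947 ⇒ lagging (phase φ = 89.6°).

PF = 0.006367 (lagging, φ = 89.6°)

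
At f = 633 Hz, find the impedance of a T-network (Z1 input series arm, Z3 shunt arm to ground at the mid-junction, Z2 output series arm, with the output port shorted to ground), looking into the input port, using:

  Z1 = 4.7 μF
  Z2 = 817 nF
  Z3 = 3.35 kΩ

Step 1 — Angular frequency: ω = 2π·f = 2π·633 = 3977 rad/s.
Step 2 — Component impedances:
  Z1: Z = 1/(jωC) = -j/(ω·C) = 0 - j53.5 Ω
  Z2: Z = 1/(jωC) = -j/(ω·C) = 0 - j307.7 Ω
  Z3: Z = R = 3350 Ω
Step 3 — With the output port shorted to ground, the output series arm Z2 runs from the junction to ground; the shunt arm Z3 also runs from the junction to ground. They appear in parallel: Z3 || Z2 = 28.03 - j305.2 Ω.
Step 4 — Series with input arm Z1: Z_in = Z1 + (Z3 || Z2) = 28.03 - j358.7 Ω = 359.8∠-85.5° Ω.

Z = 28.03 - j358.7 Ω = 359.8∠-85.5° Ω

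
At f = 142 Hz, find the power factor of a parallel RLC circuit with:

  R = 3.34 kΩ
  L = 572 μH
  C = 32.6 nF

Step 1 — Angular frequency: ω = 2π·f = 2π·142 = 892.2 rad/s.
Step 2 — Component impedances:
  R: Z = R = 3340 Ω
  L: Z = jωL = j·892.2·0.000572 = 0 + j0.5103 Ω
  C: Z = 1/(jωC) = -j/(ω·C) = 0 - j3.438e+04 Ω
Step 3 — Parallel combination: 1/Z_total = 1/R + 1/L + 1/C; Z_total = 7.798e-05 + j0.5104 Ω = 0.5104∠90.0° Ω.
Step 4 — Power factor: PF = cos(φ) = Re(Z)/|Z| = 7.798e-05/0.5104 = 0.0001528.
Step 5 — Type: Im(Z) = 0.5104 ⇒ lagging (phase φ = 90.0°).

PF = 0.0001528 (lagging, φ = 90.0°)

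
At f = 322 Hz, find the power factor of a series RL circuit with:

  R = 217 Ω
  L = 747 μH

Step 1 — Angular frequency: ω = 2π·f = 2π·322 = 2023 rad/s.
Step 2 — Component impedances:
  R: Z = R = 217 Ω
  L: Z = jωL = j·2023·0.000747 = 0 + j1.511 Ω
Step 3 — Series combination: Z_total = R + L = 217 + j1.511 Ω = 217∠0.4° Ω.
Step 4 — Power factor: PF = cos(φ) = Re(Z)/|Z| = 217/217 = 1.
Step 5 — Type: Im(Z) = 1.511 ⇒ lagging (phase φ = 0.4°).

PF = 1 (lagging, φ = 0.4°)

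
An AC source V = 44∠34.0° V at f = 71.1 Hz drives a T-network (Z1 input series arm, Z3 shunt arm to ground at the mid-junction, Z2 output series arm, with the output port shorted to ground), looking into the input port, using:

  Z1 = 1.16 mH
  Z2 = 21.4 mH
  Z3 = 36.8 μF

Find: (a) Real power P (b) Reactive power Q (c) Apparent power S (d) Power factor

Step 1 — Angular frequency: ω = 2π·f = 2π·71.1 = 446.7 rad/s.
Step 2 — Component impedances:
  Z1: Z = jωL = j·446.7·0.00116 = 0 + j0.5182 Ω
  Z2: Z = jωL = j·446.7·0.0214 = 0 + j9.56 Ω
  Z3: Z = 1/(jωC) = -j/(ω·C) = 0 - j60.83 Ω
Step 3 — With the output port shorted to ground, the output series arm Z2 runs from the junction to ground; the shunt arm Z3 also runs from the junction to ground. They appear in parallel: Z3 || Z2 = 0 + j11.34 Ω.
Step 4 — Series with input arm Z1: Z_in = Z1 + (Z3 || Z2) = 0 + j11.86 Ω = 11.86∠90.0° Ω.
Step 5 — Source phasor: V = 44∠34.0° V = 36.48 + j24.6 V.
Step 6 — Current: I = V / Z = 2.074 - j3.075 A = 3.71∠-56.0° A.
Step 7 — Complex power: S = V·I* = 0 + j163.2 VA.
Step 8 — Real power: P = Re(S) = 0 W.
Step 9 — Reactive power: Q = Im(S) = 163.2 VAR.
Step 10 — Apparent power: |S| = 163.2 VA.
Step 11 — Power factor: PF = P/|S| = 0 (lagging).

(a) P = 0 W  (b) Q = 163.2 VAR  (c) S = 163.2 VA  (d) PF = 0 (lagging)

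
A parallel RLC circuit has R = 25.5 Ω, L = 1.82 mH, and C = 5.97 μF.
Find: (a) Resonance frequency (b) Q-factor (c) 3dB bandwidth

Step 1 — Resonance: ω₀ = 1/√(LC) = 1/√(0.00182·5.97e-06) = 9594 rad/s.
Step 2 — f₀ = ω₀/(2π) = 1527 Hz.
Step 3 — Parallel Q: Q = R/(ω₀L) = 25.5/(9594·0.00182) = 1.46.
Step 4 — Bandwidth: Δω = ω₀/Q = 6569 rad/s; BW = Δω/(2π) = 1045 Hz.

(a) f₀ = 1527 Hz  (b) Q = 1.46  (c) BW = 1045 Hz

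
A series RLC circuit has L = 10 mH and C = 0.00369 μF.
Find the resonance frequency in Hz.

Step 1 — Resonance condition Im(Z)=0 gives ω₀ = 1/√(LC).
Step 2 — ω₀ = 1/√(0.01·3.69e-09) = 1.646e+05 rad/s.
Step 3 — f₀ = ω₀/(2π) = 2.62e+04 Hz.

f₀ = 2.62e+04 Hz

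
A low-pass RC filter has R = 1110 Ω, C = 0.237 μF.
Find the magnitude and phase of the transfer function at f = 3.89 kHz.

Step 1 — Angular frequency: ω = 2π·3890 = 2.444e+04 rad/s.
Step 2 — Transfer function: H(jω) = 1/(1 + jωRC).
Step 3 — Denominator: 1 + jωRC = 1 + j·2.444e+04·1110·2.37e-07 = 1 + j6.43.
Step 4 — H = 0.02362 - j0.1519.
Step 5 — Magnitude: |H| = 0.1537 (-16.3 dB); phase: φ = -81.2°.

|H| = 0.1537 (-16.3 dB), φ = -81.2°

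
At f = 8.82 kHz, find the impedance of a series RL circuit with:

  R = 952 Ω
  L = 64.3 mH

Step 1 — Angular frequency: ω = 2π·f = 2π·8820 = 5.542e+04 rad/s.
Step 2 — Component impedances:
  R: Z = R = 952 Ω
  L: Z = jωL = j·5.542e+04·0.0643 = 0 + j3563 Ω
Step 3 — Series combination: Z_total = R + L = 952 + j3563 Ω = 3688∠75.0° Ω.

Z = 952 + j3563 Ω = 3688∠75.0° Ω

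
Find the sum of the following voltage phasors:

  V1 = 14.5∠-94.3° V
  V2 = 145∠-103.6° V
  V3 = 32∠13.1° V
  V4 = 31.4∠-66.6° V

Step 1 — Convert each phasor to rectangular form:
  V1 = 14.5·(cos(-94.3°) + j·sin(-94.3°)) = -1.087 - j14.46 V
  V2 = 145·(cos(-103.6°) + j·sin(-103.6°)) = -34.1 - j140.9 V
  V3 = 32·(cos(13.1°) + j·sin(13.1°)) = 31.17 + j7.253 V
  V4 = 31.4·(cos(-66.6°) + j·sin(-66.6°)) = 12.47 - j28.82 V
Step 2 — Sum components: V_total = 8.455 - j177 V.
Step 3 — Convert to polar: |V_total| = 177.2 V, ∠V_total = -87.3°.

V_total = 177.2∠-87.3° V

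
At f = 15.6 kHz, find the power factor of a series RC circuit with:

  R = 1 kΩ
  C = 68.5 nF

Step 1 — Angular frequency: ω = 2π·f = 2π·1.56e+04 = 9.802e+04 rad/s.
Step 2 — Component impedances:
  R: Z = R = 1000 Ω
  C: Z = 1/(jωC) = -j/(ω·C) = 0 - j148.9 Ω
Step 3 — Series combination: Z_total = R + C = 1000 - j148.9 Ω = 1011∠-8.5° Ω.
Step 4 — Power factor: PF = cos(φ) = Re(Z)/|Z| = 1000/1011 = 0.9891.
Step 5 — Type: Im(Z) = -148.9 ⇒ leading (phase φ = -8.5°).

PF = 0.9891 (leading, φ = -8.5°)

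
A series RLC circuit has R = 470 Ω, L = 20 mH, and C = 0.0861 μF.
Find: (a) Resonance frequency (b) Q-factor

Step 1 — Resonance condition Im(Z)=0 gives ω₀ = 1/√(LC).
Step 2 — ω₀ = 1/√(0.02·8.61e-08) = 2.41e+04 rad/s.
Step 3 — f₀ = ω₀/(2π) = 3835 Hz.
Step 4 — Series Q: Q = ω₀L/R = 2.41e+04·0.02/470 = 1.025.

(a) f₀ = 3835 Hz  (b) Q = 1.025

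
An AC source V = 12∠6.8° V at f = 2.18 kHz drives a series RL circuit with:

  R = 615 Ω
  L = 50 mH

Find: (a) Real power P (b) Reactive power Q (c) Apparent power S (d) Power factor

Step 1 — Angular frequency: ω = 2π·f = 2π·2180 = 1.37e+04 rad/s.
Step 2 — Component impedances:
  R: Z = R = 615 Ω
  L: Z = jωL = j·1.37e+04·0.05 = 0 + j684.9 Ω
Step 3 — Series combination: Z_total = R + L = 615 + j684.9 Ω = 920.5∠48.1° Ω.
Step 4 — Source phasor: V = 12∠6.8° V = 11.92 + j1.421 V.
Step 5 — Current: I = V / Z = 0.009798 - j0.0086 A = 0.01304∠-41.3° A.
Step 6 — Complex power: S = V·I* = 0.1045 + j0.1164 VA.
Step 7 — Real power: P = Re(S) = 0.1045 W.
Step 8 — Reactive power: Q = Im(S) = 0.1164 VAR.
Step 9 — Apparent power: |S| = 0.1564 VA.
Step 10 — Power factor: PF = P/|S| = 0.6681 (lagging).

(a) P = 0.1045 W  (b) Q = 0.1164 VAR  (c) S = 0.1564 VA  (d) PF = 0.6681 (lagging)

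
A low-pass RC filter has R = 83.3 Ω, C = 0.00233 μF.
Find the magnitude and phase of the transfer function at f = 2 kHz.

Step 1 — Angular frequency: ω = 2π·2000 = 1.257e+04 rad/s.
Step 2 — Transfer function: H(jω) = 1/(1 + jωRC).
Step 3 — Denominator: 1 + jωRC = 1 + j·1.257e+04·83.3·2.33e-09 = 1 + j0.002439.
Step 4 — H = 1 - j0.002439.
Step 5 — Magnitude: |H| = 1 (-0.0 dB); phase: φ = -0.1°.

|H| = 1 (-0.0 dB), φ = -0.1°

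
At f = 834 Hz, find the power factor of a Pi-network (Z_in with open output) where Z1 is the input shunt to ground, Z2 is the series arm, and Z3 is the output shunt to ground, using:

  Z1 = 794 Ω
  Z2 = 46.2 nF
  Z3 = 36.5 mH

Step 1 — Angular frequency: ω = 2π·f = 2π·834 = 5240 rad/s.
Step 2 — Component impedances:
  Z1: Z = R = 794 Ω
  Z2: Z = 1/(jωC) = -j/(ω·C) = 0 - j4131 Ω
  Z3: Z = jωL = j·5240·0.0365 = 0 + j191.3 Ω
Step 3 — With open output, the series arm Z2 and the output shunt Z3 appear in series to ground: Z2 + Z3 = 0 - j3939 Ω.
Step 4 — Parallel with input shunt Z1: Z_in = Z1 || (Z2 + Z3) = 763 - j153.8 Ω = 778.3∠-11.4° Ω.
Step 5 — Power factor: PF = cos(φ) = Re(Z)/|Z| = 763/778.3 = 0.9803.
Step 6 — Type: Im(Z) = -153.8 ⇒ leading (phase φ = -11.4°).

PF = 0.9803 (leading, φ = -11.4°)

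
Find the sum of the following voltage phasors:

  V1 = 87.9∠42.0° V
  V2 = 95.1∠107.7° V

Step 1 — Convert each phasor to rectangular form:
  V1 = 87.9·(cos(42.0°) + j·sin(42.0°)) = 65.32 + j58.82 V
  V2 = 95.1·(cos(107.7°) + j·sin(107.7°)) = -28.91 + j90.6 V
Step 2 — Sum components: V_total = 36.41 + j149.4 V.
Step 3 — Convert to polar: |V_total| = 153.8 V, ∠V_total = 76.3°.

V_total = 153.8∠76.3° V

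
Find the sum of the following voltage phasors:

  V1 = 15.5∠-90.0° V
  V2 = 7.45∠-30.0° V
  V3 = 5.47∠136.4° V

Step 1 — Convert each phasor to rectangular form:
  V1 = 15.5·(cos(-90.0°) + j·sin(-90.0°)) = 0 - j15.5 V
  V2 = 7.45·(cos(-30.0°) + j·sin(-30.0°)) = 6.452 - j3.725 V
  V3 = 5.47·(cos(136.4°) + j·sin(136.4°)) = -3.961 + j3.772 V
Step 2 — Sum components: V_total = 2.491 - j15.45 V.
Step 3 — Convert to polar: |V_total| = 15.65 V, ∠V_total = -80.8°.

V_total = 15.65∠-80.8° V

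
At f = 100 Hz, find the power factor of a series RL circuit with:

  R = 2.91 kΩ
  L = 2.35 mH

Step 1 — Angular frequency: ω = 2π·f = 2π·100 = 628.3 rad/s.
Step 2 — Component impedances:
  R: Z = R = 2910 Ω
  L: Z = jωL = j·628.3·0.00235 = 0 + j1.477 Ω
Step 3 — Series combination: Z_total = R + L = 2910 + j1.477 Ω = 2910∠0.0° Ω.
Step 4 — Power factor: PF = cos(φ) = Re(Z)/|Z| = 2910/2910 = 1.
Step 5 — Type: Im(Z) = 1.477 ⇒ lagging (phase φ = 0.0°).

PF = 1 (lagging, φ = 0.0°)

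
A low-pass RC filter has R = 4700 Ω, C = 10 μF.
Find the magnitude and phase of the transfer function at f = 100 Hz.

Step 1 — Angular frequency: ω = 2π·100 = 628.3 rad/s.
Step 2 — Transfer function: H(jω) = 1/(1 + jωRC).
Step 3 — Denominator: 1 + jωRC = 1 + j·628.3·4700·1e-05 = 1 + j29.53.
Step 4 — H = 0.001145 - j0.03382.
Step 5 — Magnitude: |H| = 0.03384 (-29.4 dB); phase: φ = -88.1°.

|H| = 0.03384 (-29.4 dB), φ = -88.1°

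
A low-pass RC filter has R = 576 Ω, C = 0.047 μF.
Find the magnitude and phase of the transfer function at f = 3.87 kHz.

Step 1 — Angular frequency: ω = 2π·3870 = 2.432e+04 rad/s.
Step 2 — Transfer function: H(jω) = 1/(1 + jωRC).
Step 3 — Denominator: 1 + jωRC = 1 + j·2.432e+04·576·4.7e-08 = 1 + j0.6583.
Step 4 — H = 0.6977 - j0.4593.
Step 5 — Magnitude: |H| = 0.8353 (-1.6 dB); phase: φ = -33.4°.

|H| = 0.8353 (-1.6 dB), φ = -33.4°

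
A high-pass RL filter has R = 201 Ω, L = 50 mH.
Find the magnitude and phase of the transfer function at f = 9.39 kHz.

Step 1 — Angular frequency: ω = 2π·9390 = 5.9e+04 rad/s.
Step 2 — Transfer function: H(jω) = jωL/(R + jωL).
Step 3 — Numerator jωL = j·2950; denominator R + jωL = 201 + j2950.
Step 4 — H = 0.9954 + j0.06782.
Step 5 — Magnitude: |H| = 0.9977 (-0.0 dB); phase: φ = 3.9°.

|H| = 0.9977 (-0.0 dB), φ = 3.9°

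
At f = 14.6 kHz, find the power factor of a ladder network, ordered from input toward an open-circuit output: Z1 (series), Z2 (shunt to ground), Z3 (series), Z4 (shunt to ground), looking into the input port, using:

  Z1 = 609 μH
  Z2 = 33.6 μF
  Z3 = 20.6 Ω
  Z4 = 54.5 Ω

Step 1 — Angular frequency: ω = 2π·f = 2π·1.46e+04 = 9.173e+04 rad/s.
Step 2 — Component impedances:
  Z1: Z = jωL = j·9.173e+04·0.000609 = 0 + j55.87 Ω
  Z2: Z = 1/(jωC) = -j/(ω·C) = 0 - j0.3244 Ω
  Z3: Z = R = 20.6 Ω
  Z4: Z = R = 54.5 Ω
Step 3 — Ladder network (open output): work backward from the far end, alternating series and parallel combinations. Z_in = 0.001402 + j55.54 Ω = 55.54∠90.0° Ω.
Step 4 — Power factor: PF = cos(φ) = Re(Z)/|Z| = 0.0014015/55.542 = 2.523e-05.
Step 5 — Type: Im(Z) = 55.54 ⇒ lagging (phase φ = 90.0°).

PF = 2.523e-05 (lagging, φ = 90.0°)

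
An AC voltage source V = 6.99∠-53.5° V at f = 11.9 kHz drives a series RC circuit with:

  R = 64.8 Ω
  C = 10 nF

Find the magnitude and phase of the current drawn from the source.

Step 1 — Angular frequency: ω = 2π·f = 2π·1.19e+04 = 7.477e+04 rad/s.
Step 2 — Component impedances:
  R: Z = R = 64.8 Ω
  C: Z = 1/(jωC) = -j/(ω·C) = 0 - j1337 Ω
Step 3 — Series combination: Z_total = R + C = 64.8 - j1337 Ω = 1339∠-87.2° Ω.
Step 4 — Source phasor: V = 6.99∠-53.5° V = 4.158 - j5.619 V.
Step 5 — Ohm's law: I = V / Z_total = (4.158 - j5.619) / (64.8 - j1337) = 0.004342 + j0.002898 A.
Step 6 — Convert to polar: |I| = 0.00522 A, ∠I = 33.7°.

I = 0.00522∠33.7° A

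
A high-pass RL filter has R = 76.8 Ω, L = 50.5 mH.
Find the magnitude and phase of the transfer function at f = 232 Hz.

Step 1 — Angular frequency: ω = 2π·232 = 1458 rad/s.
Step 2 — Transfer function: H(jω) = jωL/(R + jωL).
Step 3 — Numerator jωL = j·73.61; denominator R + jωL = 76.8 + j73.61.
Step 4 — H = 0.4788 + j0.4996.
Step 5 — Magnitude: |H| = 0.692 (-3.2 dB); phase: φ = 46.2°.

|H| = 0.692 (-3.2 dB), φ = 46.2°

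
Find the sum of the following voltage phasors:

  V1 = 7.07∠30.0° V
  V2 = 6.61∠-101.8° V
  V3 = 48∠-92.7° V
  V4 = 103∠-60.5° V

Step 1 — Convert each phasor to rectangular form:
  V1 = 7.07·(cos(30.0°) + j·sin(30.0°)) = 6.123 + j3.535 V
  V2 = 6.61·(cos(-101.8°) + j·sin(-101.8°)) = -1.352 - j6.47 V
  V3 = 48·(cos(-92.7°) + j·sin(-92.7°)) = -2.261 - j47.95 V
  V4 = 103·(cos(-60.5°) + j·sin(-60.5°)) = 50.72 - j89.65 V
Step 2 — Sum components: V_total = 53.23 - j140.5 V.
Step 3 — Convert to polar: |V_total| = 150.3 V, ∠V_total = -69.3°.

V_total = 150.3∠-69.3° V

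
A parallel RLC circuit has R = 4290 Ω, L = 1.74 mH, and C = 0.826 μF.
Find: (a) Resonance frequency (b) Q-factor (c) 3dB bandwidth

Step 1 — Resonance: ω₀ = 1/√(LC) = 1/√(0.00174·8.26e-07) = 2.638e+04 rad/s.
Step 2 — f₀ = ω₀/(2π) = 4198 Hz.
Step 3 — Parallel Q: Q = R/(ω₀L) = 4290/(2.638e+04·0.00174) = 93.47.
Step 4 — Bandwidth: Δω = ω₀/Q = 282.2 rad/s; BW = Δω/(2π) = 44.91 Hz.

(a) f₀ = 4198 Hz  (b) Q = 93.47  (c) BW = 44.91 Hz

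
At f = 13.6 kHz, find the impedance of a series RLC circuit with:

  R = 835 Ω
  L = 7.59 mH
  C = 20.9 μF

Step 1 — Angular frequency: ω = 2π·f = 2π·1.36e+04 = 8.545e+04 rad/s.
Step 2 — Component impedances:
  R: Z = R = 835 Ω
  L: Z = jωL = j·8.545e+04·0.00759 = 0 + j648.6 Ω
  C: Z = 1/(jωC) = -j/(ω·C) = 0 - j0.5599 Ω
Step 3 — Series combination: Z_total = R + L + C = 835 + j648 Ω = 1057∠37.8° Ω.

Z = 835 + j648 Ω = 1057∠37.8° Ω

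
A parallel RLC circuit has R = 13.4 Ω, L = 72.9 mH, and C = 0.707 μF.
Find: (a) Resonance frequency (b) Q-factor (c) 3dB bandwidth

Step 1 — Resonance: ω₀ = 1/√(LC) = 1/√(0.0729·7.07e-07) = 4405 rad/s.
Step 2 — f₀ = ω₀/(2π) = 701 Hz.
Step 3 — Parallel Q: Q = R/(ω₀L) = 13.4/(4405·0.0729) = 0.04173.
Step 4 — Bandwidth: Δω = ω₀/Q = 1.056e+05 rad/s; BW = Δω/(2π) = 1.68e+04 Hz.

(a) f₀ = 701 Hz  (b) Q = 0.04173  (c) BW = 1.68e+04 Hz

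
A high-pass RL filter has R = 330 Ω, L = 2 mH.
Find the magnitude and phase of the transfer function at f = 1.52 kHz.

Step 1 — Angular frequency: ω = 2π·1520 = 9550 rad/s.
Step 2 — Transfer function: H(jω) = jωL/(R + jωL).
Step 3 — Numerator jωL = j·19.1; denominator R + jωL = 330 + j19.1.
Step 4 — H = 0.003339 + j0.05769.
Step 5 — Magnitude: |H| = 0.05778 (-24.8 dB); phase: φ = 86.7°.

|H| = 0.05778 (-24.8 dB), φ = 86.7°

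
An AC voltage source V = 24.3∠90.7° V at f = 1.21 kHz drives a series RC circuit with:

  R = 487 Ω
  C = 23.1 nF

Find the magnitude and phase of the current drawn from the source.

Step 1 — Angular frequency: ω = 2π·f = 2π·1210 = 7603 rad/s.
Step 2 — Component impedances:
  R: Z = R = 487 Ω
  C: Z = 1/(jωC) = -j/(ω·C) = 0 - j5694 Ω
Step 3 — Series combination: Z_total = R + C = 487 - j5694 Ω = 5715∠-85.1° Ω.
Step 4 — Source phasor: V = 24.3∠90.7° V = -0.2969 + j24.3 V.
Step 5 — Ohm's law: I = V / Z_total = (-0.2969 + j24.3) / (487 - j5694) = -0.004241 + j0.0003106 A.
Step 6 — Convert to polar: |I| = 0.004252 A, ∠I = 175.8°.

I = 0.004252∠175.8° A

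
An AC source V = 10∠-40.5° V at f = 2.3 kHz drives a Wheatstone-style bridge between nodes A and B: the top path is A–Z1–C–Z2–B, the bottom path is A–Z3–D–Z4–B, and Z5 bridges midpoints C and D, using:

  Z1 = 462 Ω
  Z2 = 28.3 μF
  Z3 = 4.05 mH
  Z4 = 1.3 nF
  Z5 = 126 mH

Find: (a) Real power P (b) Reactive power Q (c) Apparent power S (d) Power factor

Step 1 — Angular frequency: ω = 2π·f = 2π·2300 = 1.445e+04 rad/s.
Step 2 — Component impedances:
  Z1: Z = R = 462 Ω
  Z2: Z = 1/(jωC) = -j/(ω·C) = 0 - j2.445 Ω
  Z3: Z = jωL = j·1.445e+04·0.00405 = 0 + j58.53 Ω
  Z4: Z = 1/(jωC) = -j/(ω·C) = 0 - j5.323e+04 Ω
  Z5: Z = jωL = j·1.445e+04·0.126 = 0 + j1821 Ω
Step 3 — Bridge requires nodal analysis (the Z5 bridge couples midpoints C and D, so the two paths cannot be reduced to a simple series/parallel combination). Setting node B to ground and injecting 1 A at node A, the 3-node admittance system at A, C, D solves to V_A = Z_AB = 437.3 + j101.5 Ω = 448.9∠13.1° Ω.
Step 4 — Source phasor: V = 10∠-40.5° V = 7.604 - j6.494 V.
Step 5 — Current: I = V / Z = 0.01323 - j0.01792 A = 0.02228∠-53.6° A.
Step 6 — Complex power: S = V·I* = 0.217 + j0.05036 VA.
Step 7 — Real power: P = Re(S) = 0.217 W.
Step 8 — Reactive power: Q = Im(S) = 0.05036 VAR.
Step 9 — Apparent power: |S| = 0.2228 VA.
Step 10 — Power factor: PF = P/|S| = 0.9741 (lagging).

(a) P = 0.217 W  (b) Q = 0.05036 VAR  (c) S = 0.2228 VA  (d) PF = 0.9741 (lagging)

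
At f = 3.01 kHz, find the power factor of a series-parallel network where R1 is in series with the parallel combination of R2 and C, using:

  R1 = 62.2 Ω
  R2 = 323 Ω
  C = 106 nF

Step 1 — Angular frequency: ω = 2π·f = 2π·3010 = 1.891e+04 rad/s.
Step 2 — Component impedances:
  R1: Z = R = 62.2 Ω
  R2: Z = R = 323 Ω
  C: Z = 1/(jωC) = -j/(ω·C) = 0 - j498.8 Ω
Step 3 — Parallel branch: R2 || C = 1/(1/R2 + 1/C) = 227.6 - j147.4 Ω.
Step 4 — Series with R1: Z_total = R1 + (R2 || C) = 289.8 - j147.4 Ω = 325.1∠-27.0° Ω.
Step 5 — Power factor: PF = cos(φ) = Re(Z)/|Z| = 289.8/325.1 = 0.8914.
Step 6 — Type: Im(Z) = -147.4 ⇒ leading (phase φ = -27.0°).

PF = 0.8914 (leading, φ = -27.0°)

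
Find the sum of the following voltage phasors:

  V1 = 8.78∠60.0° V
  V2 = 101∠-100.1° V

Step 1 — Convert each phasor to rectangular form:
  V1 = 8.78·(cos(60.0°) + j·sin(60.0°)) = 4.39 + j7.604 V
  V2 = 101·(cos(-100.1°) + j·sin(-100.1°)) = -17.71 - j99.43 V
Step 2 — Sum components: V_total = -13.32 - j91.83 V.
Step 3 — Convert to polar: |V_total| = 92.79 V, ∠V_total = -98.3°.

V_total = 92.79∠-98.3° V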